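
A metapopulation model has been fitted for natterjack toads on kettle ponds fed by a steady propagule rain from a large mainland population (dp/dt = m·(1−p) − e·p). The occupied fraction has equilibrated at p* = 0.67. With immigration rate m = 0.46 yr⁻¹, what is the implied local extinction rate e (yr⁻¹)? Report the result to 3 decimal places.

0.227

At equilibrium m(1−p*) = e·p*, so e = m(1−p*)/p*.
e = 0.46 × 0.3300 / 0.67 = 0.2266.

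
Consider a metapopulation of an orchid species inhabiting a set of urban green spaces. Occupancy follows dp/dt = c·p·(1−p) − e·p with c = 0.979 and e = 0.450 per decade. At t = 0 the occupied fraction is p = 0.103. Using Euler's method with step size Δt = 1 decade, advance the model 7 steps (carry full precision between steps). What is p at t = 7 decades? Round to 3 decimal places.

Update rule: p ← p + [c·p·(1−p) − e·p]·Δt with Δt = 1.
t = 1: p = 0.10300 + (+0.04410) = 0.14710
t = 2: p = 0.14710 + (+0.05663) = 0.20373
t = 3: p = 0.20373 + (+0.06714) = 0.27087
t = 4: p = 0.27087 + (+0.07146) = 0.34233
t = 5: p = 0.34233 + (+0.06636) = 0.40870
t = 6: p = 0.40870 + (+0.05268) = 0.46137
t = 7: p = 0.46137 + (+0.03567) = 0.49704

0.497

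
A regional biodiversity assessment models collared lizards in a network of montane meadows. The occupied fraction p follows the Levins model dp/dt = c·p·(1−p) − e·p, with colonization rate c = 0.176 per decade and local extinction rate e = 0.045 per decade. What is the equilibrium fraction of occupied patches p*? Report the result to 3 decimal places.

0.744

Setting dp/dt = 0 and dividing through by p* gives c·(1−p*) = e.
So p* = 1 − e/c = 1 − 0.045/0.176 = 1 − 0.2557 = 0.7443.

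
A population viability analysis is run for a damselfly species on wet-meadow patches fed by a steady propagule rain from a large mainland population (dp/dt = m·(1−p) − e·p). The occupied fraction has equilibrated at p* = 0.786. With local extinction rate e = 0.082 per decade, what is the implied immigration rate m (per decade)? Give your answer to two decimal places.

At equilibrium m(1−p*) = e·p*, so m = e·p*/(1−p*).
m = 0.082 × 0.786 / 0.2140 = 0.0645/0.2140 = 0.3012.

0.30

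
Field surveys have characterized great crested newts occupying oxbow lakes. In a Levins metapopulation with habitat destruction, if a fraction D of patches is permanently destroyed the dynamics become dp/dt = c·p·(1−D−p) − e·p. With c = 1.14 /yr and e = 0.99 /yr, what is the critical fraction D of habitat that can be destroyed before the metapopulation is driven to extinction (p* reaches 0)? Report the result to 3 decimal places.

0.132

The nontrivial equilibrium is p* = (1−D) − e/c; extinction occurs when this hits zero.
So D_crit = 1 − e/c = 1 − 0.99/1.14 = 1 − 0.8684 = 0.1316.
This equals the undisturbed p*, a classic result of Lande's extension.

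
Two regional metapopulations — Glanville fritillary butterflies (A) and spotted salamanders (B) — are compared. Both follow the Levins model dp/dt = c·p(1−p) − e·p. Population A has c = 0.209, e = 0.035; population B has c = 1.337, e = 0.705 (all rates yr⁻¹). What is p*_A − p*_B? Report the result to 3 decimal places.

A: p*_A = 1 − 0.035/0.209 = 0.8325.
B: p*_B = 1 − 0.705/1.337 = 0.4727.
p*_A − p*_B = 0.8325 − 0.4727 = 0.3598.

0.360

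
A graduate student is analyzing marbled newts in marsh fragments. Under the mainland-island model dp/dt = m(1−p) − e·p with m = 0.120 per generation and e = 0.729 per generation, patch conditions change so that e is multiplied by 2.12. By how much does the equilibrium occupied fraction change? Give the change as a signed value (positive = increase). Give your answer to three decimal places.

-0.069

Before: p* = 0.120/(0.120+0.729) = 0.1413.
After: m = 0.12, e = 1.54548; p* = 0.12/1.6655 = 0.0721.
Δp* = 0.0721 − 0.1413 = -0.0693.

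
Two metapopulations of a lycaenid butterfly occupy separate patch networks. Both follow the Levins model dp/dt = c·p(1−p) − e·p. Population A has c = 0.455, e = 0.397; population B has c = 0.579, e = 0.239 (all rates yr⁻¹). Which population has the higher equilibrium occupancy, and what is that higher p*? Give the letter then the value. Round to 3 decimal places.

A: p*_A = 1 − 0.397/0.455 = 0.1275.
B: p*_B = 1 − 0.239/0.579 = 0.5872.
B is higher at 0.5872.

B, 0.587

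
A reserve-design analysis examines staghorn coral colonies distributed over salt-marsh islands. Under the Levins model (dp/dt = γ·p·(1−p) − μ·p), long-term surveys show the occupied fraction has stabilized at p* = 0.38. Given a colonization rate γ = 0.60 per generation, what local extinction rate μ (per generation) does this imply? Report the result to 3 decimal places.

0.372

At equilibrium γ(1−p*) = μ.
μ = 0.60 × (1 − 0.38) = 0.60 × 0.6200 = 0.3720.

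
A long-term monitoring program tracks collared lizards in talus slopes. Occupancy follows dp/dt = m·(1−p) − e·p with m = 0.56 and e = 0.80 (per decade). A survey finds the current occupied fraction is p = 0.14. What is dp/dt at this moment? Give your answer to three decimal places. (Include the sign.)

Colonization term: m·(1−p) = 0.56×0.8600 = 0.48160.
Extinction term: e·p = 0.11200.
dp/dt = 0.48160 − 0.11200 = 0.36960.

0.370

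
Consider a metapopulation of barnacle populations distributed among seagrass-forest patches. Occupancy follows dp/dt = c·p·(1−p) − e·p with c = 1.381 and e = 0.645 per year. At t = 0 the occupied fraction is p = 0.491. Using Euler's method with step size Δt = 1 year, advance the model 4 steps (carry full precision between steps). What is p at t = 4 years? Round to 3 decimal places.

0.533

Update rule: p ← p + [c·p·(1−p) − e·p]·Δt with Δt = 1.
  1  |  dp/dt·Δt = +0.028443  |  p_1 = 0.519443
  2  |  dp/dt·Δt = +0.009687  |  p_2 = 0.529130
  3  |  dp/dt·Δt = +0.002789  |  p_3 = 0.531919
  4  |  dp/dt·Δt = +0.000755  |  p_4 = 0.532674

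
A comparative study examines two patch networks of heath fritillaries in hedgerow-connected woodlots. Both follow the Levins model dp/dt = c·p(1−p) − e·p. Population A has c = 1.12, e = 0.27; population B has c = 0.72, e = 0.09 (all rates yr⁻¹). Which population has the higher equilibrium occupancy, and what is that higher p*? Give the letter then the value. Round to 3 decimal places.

B, 0.875

A: p*_A = 1 − 0.27/1.12 = 0.7589.
B: p*_B = 1 − 0.09/0.72 = 0.8750.
B is higher at 0.8750.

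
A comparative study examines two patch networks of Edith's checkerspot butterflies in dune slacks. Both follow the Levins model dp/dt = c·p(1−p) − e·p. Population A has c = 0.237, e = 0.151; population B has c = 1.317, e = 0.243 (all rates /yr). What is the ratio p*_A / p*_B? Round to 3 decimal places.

0.445

A: p*_A = 1 − 0.151/0.237 = 0.3629.
B: p*_B = 1 − 0.243/1.317 = 0.8155.
p*_A / p*_B = 0.3629/0.8155 = 0.4450.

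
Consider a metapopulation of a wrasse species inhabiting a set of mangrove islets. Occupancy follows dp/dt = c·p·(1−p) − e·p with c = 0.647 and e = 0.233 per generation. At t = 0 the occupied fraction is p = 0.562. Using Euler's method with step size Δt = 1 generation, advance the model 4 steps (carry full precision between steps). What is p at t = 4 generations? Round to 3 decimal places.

0.629

Update rule: p ← p + [c·p·(1−p) − e·p]·Δt with Δt = 1.
p: 0.56200 → 0.59032  (Δp = +0.02832)
p: 0.59032 → 0.60925  (Δp = +0.01893)
p: 0.60925 → 0.62132  (Δp = +0.01207)
p: 0.62132 → 0.62878  (Δp = +0.00746)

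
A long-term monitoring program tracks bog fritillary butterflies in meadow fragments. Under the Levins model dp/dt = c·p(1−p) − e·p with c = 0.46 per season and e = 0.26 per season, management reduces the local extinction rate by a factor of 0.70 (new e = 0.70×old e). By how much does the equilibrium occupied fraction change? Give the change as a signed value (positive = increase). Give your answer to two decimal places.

0.17

Before: p* = 1 − 0.26/0.46 = 0.4348.
After the change, c = 0.46, e = 0.182, so p* = 1 − 0.182/0.46 = 0.6043.
Δp* = 0.6043 − 0.4348 = +0.1696.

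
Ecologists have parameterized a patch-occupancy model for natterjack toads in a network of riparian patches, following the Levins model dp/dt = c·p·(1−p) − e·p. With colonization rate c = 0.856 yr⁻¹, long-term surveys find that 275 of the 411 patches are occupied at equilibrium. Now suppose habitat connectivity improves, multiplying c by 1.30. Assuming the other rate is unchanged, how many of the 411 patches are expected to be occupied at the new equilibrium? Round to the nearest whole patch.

306

Observed p* = 275/411 = 0.66910.
Balance c(1−p*) = e gives e = 0.856×(1 − 0.66910) = 0.28325.
New p* = 1 − e/c = 1 − 0.28325/1.11280 = 0.74546.
Expected occupied = 411 × 0.74546 = 306.38 ≈ 306.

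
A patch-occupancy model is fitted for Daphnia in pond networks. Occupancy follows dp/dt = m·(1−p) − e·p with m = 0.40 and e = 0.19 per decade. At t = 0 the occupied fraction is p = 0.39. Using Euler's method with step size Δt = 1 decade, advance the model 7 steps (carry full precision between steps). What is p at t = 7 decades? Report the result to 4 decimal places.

0.6774

Update rule: p ← p + [m·(1−p) − e·p]·Δt with Δt = 1.
p: 0.39000 → 0.55990  (Δp = +0.16990)
p: 0.55990 → 0.62956  (Δp = +0.06966)
p: 0.62956 → 0.65812  (Δp = +0.02856)
p: 0.65812 → 0.66983  (Δp = +0.01171)
p: 0.66983 → 0.67463  (Δp = +0.00480)
p: 0.67463 → 0.67660  (Δp = +0.00197)
p: 0.67660 → 0.67741  (Δp = +0.00081)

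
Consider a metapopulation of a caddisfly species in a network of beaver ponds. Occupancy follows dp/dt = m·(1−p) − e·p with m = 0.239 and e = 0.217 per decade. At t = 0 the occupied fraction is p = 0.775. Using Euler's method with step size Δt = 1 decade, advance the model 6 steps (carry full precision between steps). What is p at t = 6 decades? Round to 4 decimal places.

Update rule: p ← p + [m·(1−p) − e·p]·Δt with Δt = 1.
p: 0.77500 → 0.66060  (Δp = -0.11440)
p: 0.66060 → 0.59837  (Δp = -0.06223)
p: 0.59837 → 0.56451  (Δp = -0.03386)
p: 0.56451 → 0.54609  (Δp = -0.01842)
p: 0.54609 → 0.53608  (Δp = -0.01002)
p: 0.53608 → 0.53062  (Δp = -0.00545)

0.5306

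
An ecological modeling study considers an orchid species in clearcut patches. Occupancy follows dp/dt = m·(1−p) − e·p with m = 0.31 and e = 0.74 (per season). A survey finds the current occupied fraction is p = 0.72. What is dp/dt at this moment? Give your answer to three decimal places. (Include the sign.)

Colonization term: m·(1−p) = 0.31×0.2800 = 0.08680.
Extinction term: e·p = 0.53280.
dp/dt = 0.08680 − 0.53280 = -0.44600.

-0.446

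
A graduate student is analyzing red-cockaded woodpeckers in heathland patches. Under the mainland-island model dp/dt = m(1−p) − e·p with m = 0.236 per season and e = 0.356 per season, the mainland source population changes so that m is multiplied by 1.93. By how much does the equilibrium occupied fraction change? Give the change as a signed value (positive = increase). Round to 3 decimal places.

Before: p* = 0.236/(0.236+0.356) = 0.3986.
After: m = 0.45548, e = 0.356; p* = 0.45548/0.8115 = 0.5613.
Δp* = 0.5613 − 0.3986 = +0.1626.

0.163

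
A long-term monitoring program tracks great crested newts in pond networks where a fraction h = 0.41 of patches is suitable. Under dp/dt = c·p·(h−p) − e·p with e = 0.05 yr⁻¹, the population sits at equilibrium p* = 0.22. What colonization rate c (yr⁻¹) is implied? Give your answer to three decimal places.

0.263

At equilibrium c(h−p*) = e, so c = e/(h−p*).
c = 0.05/(0.41 − 0.22) = 0.05/0.1900 = 0.2632.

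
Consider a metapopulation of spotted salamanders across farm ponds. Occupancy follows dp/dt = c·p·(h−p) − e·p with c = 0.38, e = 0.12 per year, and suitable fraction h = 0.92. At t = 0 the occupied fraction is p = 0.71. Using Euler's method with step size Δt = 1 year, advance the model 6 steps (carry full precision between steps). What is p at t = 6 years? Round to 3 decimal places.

Update rule: p ← p + [c·p·(h−p) − e·p]·Δt with Δt = 1.
  1  |  dp/dt·Δt = -0.028542  |  p_1 = 0.681458
  2  |  dp/dt·Δt = -0.020004  |  p_2 = 0.661454
  3  |  dp/dt·Δt = -0.014388  |  p_3 = 0.647066
  4  |  dp/dt·Δt = -0.010538  |  p_4 = 0.636529
  5  |  dp/dt·Δt = -0.007817  |  p_5 = 0.628711
  6  |  dp/dt·Δt = -0.005854  |  p_6 = 0.622858

0.623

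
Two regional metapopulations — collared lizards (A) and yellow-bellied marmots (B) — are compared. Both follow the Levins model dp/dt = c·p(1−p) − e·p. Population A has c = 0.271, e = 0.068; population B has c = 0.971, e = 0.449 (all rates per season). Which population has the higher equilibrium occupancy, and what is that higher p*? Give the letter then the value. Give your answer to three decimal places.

A, 0.749

A: p*_A = 1 − 0.068/0.271 = 0.7491.
B: p*_B = 1 − 0.449/0.971 = 0.5376.
A is higher at 0.7491.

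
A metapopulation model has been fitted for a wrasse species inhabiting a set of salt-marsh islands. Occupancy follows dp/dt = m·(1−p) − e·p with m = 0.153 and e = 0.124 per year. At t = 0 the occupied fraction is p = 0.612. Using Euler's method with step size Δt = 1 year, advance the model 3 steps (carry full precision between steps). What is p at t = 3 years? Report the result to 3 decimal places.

0.575

Update rule: p ← p + [m·(1−p) − e·p]·Δt with Δt = 1.
  1  |  dp/dt·Δt = -0.016524  |  p_1 = 0.595476
  2  |  dp/dt·Δt = -0.011947  |  p_2 = 0.583529
  3  |  dp/dt·Δt = -0.008638  |  p_3 = 0.574892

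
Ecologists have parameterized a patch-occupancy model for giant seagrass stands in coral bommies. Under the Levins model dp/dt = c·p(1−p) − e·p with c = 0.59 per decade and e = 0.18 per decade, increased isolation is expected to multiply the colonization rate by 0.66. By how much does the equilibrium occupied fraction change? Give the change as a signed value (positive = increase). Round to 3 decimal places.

Before: p* = 1 − 0.18/0.59 = 0.6949.
After the change, c = 0.3894, e = 0.18, so p* = 1 − 0.18/0.3894 = 0.5378.
Δp* = 0.5378 − 0.6949 = -0.1572.

-0.157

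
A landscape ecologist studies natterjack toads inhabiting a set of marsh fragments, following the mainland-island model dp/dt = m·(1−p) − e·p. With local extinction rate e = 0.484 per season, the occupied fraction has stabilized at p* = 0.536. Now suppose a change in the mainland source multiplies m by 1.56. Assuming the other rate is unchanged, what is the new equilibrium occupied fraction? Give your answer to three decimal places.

0.643

Balance m(1−p*) = e·p* gives m = e·p*/(1−p*) = 0.484×0.53600/0.46400 = 0.55910.
New p* = m/(m+e) = 0.87220/(0.87220+0.48400) = 0.64312.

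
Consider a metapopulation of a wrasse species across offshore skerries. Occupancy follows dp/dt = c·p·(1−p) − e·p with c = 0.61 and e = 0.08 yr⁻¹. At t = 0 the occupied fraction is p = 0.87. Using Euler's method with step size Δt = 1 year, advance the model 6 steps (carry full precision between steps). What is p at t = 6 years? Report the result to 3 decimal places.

Update rule: p ← p + [c·p·(1−p) − e·p]·Δt with Δt = 1.
p: 0.87000 → 0.86939  (Δp = -0.00061)
p: 0.86939 → 0.86911  (Δp = -0.00029)
p: 0.86911 → 0.86897  (Δp = -0.00013)
p: 0.86897 → 0.86891  (Δp = -0.00006)
p: 0.86891 → 0.86888  (Δp = -0.00003)
p: 0.86888 → 0.86886  (Δp = -0.00001)

0.869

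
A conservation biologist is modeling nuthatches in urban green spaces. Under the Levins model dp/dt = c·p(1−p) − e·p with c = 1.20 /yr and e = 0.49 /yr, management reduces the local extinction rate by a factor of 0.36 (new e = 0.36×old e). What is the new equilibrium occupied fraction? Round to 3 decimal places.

0.853

Before: p* = 1 − 0.49/1.20 = 0.5917.
After the change, c = 1.2, e = 0.1764, so p* = 1 − 0.1764/1.2 = 0.8530.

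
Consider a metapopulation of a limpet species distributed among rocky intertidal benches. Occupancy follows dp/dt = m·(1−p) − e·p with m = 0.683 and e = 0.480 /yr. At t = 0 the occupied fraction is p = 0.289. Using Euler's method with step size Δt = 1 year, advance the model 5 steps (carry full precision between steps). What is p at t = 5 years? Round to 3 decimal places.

0.587

Update rule: p ← p + [m·(1−p) − e·p]·Δt with Δt = 1.
  1  |  dp/dt·Δt = +0.346893  |  p_1 = 0.635893
  2  |  dp/dt·Δt = -0.056544  |  p_2 = 0.579349
  3  |  dp/dt·Δt = +0.009217  |  p_3 = 0.588566
  4  |  dp/dt·Δt = -0.001502  |  p_4 = 0.587064
  5  |  dp/dt·Δt = +0.000245  |  p_5 = 0.587309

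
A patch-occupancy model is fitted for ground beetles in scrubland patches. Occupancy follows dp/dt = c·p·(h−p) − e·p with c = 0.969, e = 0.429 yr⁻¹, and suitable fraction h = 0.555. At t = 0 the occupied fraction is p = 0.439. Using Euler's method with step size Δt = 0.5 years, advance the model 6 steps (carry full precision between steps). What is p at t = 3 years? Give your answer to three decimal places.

Update rule: p ← p + [c·p·(h−p) − e·p]·Δt with Δt = 0.5.
  1  |  dp/dt·Δt = -0.069493  |  p_1 = 0.369507
  2  |  dp/dt·Δt = -0.046051  |  p_2 = 0.323456
  3  |  dp/dt·Δt = -0.033095  |  p_3 = 0.290361
  4  |  dp/dt·Δt = -0.025053  |  p_4 = 0.265308
  5  |  dp/dt·Δt = -0.019671  |  p_5 = 0.245637
  6  |  dp/dt·Δt = -0.015871  |  p_6 = 0.229765

0.230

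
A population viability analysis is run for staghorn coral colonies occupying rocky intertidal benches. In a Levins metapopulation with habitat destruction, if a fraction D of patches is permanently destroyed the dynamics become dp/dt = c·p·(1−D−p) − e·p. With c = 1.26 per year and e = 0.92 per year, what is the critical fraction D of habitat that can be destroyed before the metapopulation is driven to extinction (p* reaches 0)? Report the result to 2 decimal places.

The nontrivial equilibrium is p* = (1−D) − e/c; extinction occurs when this hits zero.
So D_crit = 1 − e/c = 1 − 0.92/1.26 = 1 − 0.7302 = 0.2698.
Note this equals the original equilibrium occupancy — the Levins extinction-debt result.

0.27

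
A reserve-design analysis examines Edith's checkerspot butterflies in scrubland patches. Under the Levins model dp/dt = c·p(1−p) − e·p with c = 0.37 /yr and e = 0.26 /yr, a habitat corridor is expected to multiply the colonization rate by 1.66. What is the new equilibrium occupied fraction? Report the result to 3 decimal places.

Before: p* = 1 − 0.26/0.37 = 0.2973.
After the change, c = 0.6142, e = 0.26, so p* = 1 − 0.26/0.6142 = 0.5767.

0.577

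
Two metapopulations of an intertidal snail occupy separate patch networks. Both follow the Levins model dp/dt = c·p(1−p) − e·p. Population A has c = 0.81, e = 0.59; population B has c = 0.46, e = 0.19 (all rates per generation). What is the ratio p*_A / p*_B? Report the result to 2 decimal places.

0.46

A: p*_A = 1 − 0.59/0.81 = 0.2716.
B: p*_B = 1 − 0.19/0.46 = 0.5870.
p*_A / p*_B = 0.2716/0.5870 = 0.4627.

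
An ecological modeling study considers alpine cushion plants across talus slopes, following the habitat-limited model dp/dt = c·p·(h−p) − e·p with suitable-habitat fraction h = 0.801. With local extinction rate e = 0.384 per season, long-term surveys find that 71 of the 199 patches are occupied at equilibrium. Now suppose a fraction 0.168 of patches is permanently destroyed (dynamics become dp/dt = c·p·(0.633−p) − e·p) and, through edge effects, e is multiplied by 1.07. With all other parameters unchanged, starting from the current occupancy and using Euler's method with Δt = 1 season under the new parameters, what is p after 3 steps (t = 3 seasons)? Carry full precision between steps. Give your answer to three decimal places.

0.237

Observed p* = 71/199 = 0.35678.
Balance c(h−p*) = e gives c = e/(0.801 − 0.35678) = 0.384/0.44422 = 0.86444.
Starting from p₀ = 0.35678; update p ← p + (dp/dt)·Δt with the new parameters.
step 1: Δp = -0.06140, p = 0.29538
step 2: Δp = -0.03516, p = 0.26022
step 3: Δp = -0.02306, p = 0.23716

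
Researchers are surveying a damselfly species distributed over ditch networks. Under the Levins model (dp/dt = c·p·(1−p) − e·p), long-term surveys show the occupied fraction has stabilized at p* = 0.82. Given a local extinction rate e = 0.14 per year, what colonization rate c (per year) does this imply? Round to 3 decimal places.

0.778

At equilibrium c(1−p*) = e, so c = e/(1−p*).
c = 0.14/(1 − 0.82) = 0.14/0.1800 = 0.7778.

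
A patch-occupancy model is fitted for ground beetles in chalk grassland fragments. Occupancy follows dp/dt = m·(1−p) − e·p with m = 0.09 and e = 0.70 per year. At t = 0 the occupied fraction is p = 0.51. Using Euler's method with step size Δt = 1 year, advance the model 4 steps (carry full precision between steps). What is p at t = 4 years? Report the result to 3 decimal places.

Update rule: p ← p + [m·(1−p) − e·p]·Δt with Δt = 1.
t = 1: p = 0.51000 + (-0.31290) = 0.19710
t = 2: p = 0.19710 + (-0.06571) = 0.13139
t = 3: p = 0.13139 + (-0.01380) = 0.11759
t = 4: p = 0.11759 + (-0.00290) = 0.11469

0.115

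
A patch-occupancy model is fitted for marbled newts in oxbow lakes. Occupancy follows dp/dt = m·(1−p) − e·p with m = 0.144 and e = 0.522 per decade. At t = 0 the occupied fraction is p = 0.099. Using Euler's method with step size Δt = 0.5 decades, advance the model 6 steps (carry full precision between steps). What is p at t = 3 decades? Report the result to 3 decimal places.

0.206

Update rule: p ← p + [m·(1−p) − e·p]·Δt with Δt = 0.5.
p: 0.09900 → 0.13803  (Δp = +0.03903)
p: 0.13803 → 0.16407  (Δp = +0.02604)
p: 0.16407 → 0.18143  (Δp = +0.01737)
p: 0.18143 → 0.19302  (Δp = +0.01158)
p: 0.19302 → 0.20074  (Δp = +0.00773)
p: 0.20074 → 0.20589  (Δp = +0.00515)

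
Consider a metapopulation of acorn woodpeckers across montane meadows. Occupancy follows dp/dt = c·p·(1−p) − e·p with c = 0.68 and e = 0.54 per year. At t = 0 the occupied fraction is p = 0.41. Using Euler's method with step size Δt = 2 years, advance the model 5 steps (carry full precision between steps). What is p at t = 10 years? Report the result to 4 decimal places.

0.2220

Update rule: p ← p + [c·p·(1−p) − e·p]·Δt with Δt = 2.
step 1: Δp = -0.11382, p = 0.29618
step 2: Δp = -0.03637, p = 0.25981
step 3: Δp = -0.01905, p = 0.24075
step 4: Δp = -0.01142, p = 0.22934
step 5: Δp = -0.00732, p = 0.22202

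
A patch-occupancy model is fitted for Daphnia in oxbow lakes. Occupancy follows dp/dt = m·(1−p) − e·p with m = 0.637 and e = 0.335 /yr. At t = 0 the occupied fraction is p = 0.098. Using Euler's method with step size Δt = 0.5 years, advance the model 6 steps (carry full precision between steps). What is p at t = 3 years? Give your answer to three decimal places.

0.645

Update rule: p ← p + [m·(1−p) − e·p]·Δt with Δt = 0.5.
step 1: Δp = +0.27087, p = 0.36887
step 2: Δp = +0.13923, p = 0.50810
step 3: Δp = +0.07156, p = 0.57966
step 4: Δp = +0.03678, p = 0.61645
step 5: Δp = +0.01891, p = 0.63535
step 6: Δp = +0.00972, p = 0.64507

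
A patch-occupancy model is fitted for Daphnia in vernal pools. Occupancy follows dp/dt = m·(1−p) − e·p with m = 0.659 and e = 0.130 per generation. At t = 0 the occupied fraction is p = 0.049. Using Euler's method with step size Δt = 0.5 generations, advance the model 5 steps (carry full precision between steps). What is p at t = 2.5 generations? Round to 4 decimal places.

0.7712

Update rule: p ← p + [m·(1−p) − e·p]·Δt with Δt = 0.5.
p: 0.04900 → 0.35917  (Δp = +0.31017)
p: 0.35917 → 0.54698  (Δp = +0.18781)
p: 0.54698 → 0.66069  (Δp = +0.11372)
p: 0.66069 → 0.72955  (Δp = +0.06886)
p: 0.72955 → 0.77124  (Δp = +0.04169)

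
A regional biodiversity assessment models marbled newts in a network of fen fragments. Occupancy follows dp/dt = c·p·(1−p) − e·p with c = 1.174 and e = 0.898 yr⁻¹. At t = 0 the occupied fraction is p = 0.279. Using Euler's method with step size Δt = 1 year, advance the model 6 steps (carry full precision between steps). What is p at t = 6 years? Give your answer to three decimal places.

Update rule: p ← p + [c·p·(1−p) − e·p]·Δt with Δt = 1.
t = 1: p = 0.27900 + (-0.01438) = 0.26462
t = 2: p = 0.26462 + (-0.00917) = 0.25545
t = 3: p = 0.25545 + (-0.00610) = 0.24934
t = 4: p = 0.24934 + (-0.00417) = 0.24517
t = 5: p = 0.24517 + (-0.00290) = 0.24227
t = 6: p = 0.24227 + (-0.00204) = 0.24023

0.240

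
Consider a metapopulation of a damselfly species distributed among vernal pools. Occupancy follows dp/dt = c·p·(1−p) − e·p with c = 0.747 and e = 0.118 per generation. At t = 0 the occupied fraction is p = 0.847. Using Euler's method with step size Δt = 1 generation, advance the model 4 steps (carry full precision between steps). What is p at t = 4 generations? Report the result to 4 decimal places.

0.8421

Update rule: p ← p + [c·p·(1−p) − e·p]·Δt with Δt = 1.
  1  |  dp/dt·Δt = -0.003142  |  p_1 = 0.843858
  2  |  dp/dt·Δt = -0.001150  |  p_2 = 0.842709
  3  |  dp/dt·Δt = -0.000424  |  p_3 = 0.842285
  4  |  dp/dt·Δt = -0.000157  |  p_4 = 0.842127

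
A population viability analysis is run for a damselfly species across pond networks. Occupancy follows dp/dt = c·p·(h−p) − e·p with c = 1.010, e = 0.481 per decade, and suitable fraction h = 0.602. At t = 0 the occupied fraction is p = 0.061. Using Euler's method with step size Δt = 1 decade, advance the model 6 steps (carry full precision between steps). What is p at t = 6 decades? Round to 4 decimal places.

Update rule: p ← p + [c·p·(h−p) − e·p]·Δt with Δt = 1.
  1  |  dp/dt·Δt = +0.003990  |  p_1 = 0.064990
  2  |  dp/dt·Δt = +0.003989  |  p_2 = 0.068979
  3  |  dp/dt·Δt = +0.003956  |  p_3 = 0.072935
  4  |  dp/dt·Δt = +0.003891  |  p_4 = 0.076827
  5  |  dp/dt·Δt = +0.003797  |  p_5 = 0.080624
  6  |  dp/dt·Δt = +0.003676  |  p_6 = 0.084299

0.0843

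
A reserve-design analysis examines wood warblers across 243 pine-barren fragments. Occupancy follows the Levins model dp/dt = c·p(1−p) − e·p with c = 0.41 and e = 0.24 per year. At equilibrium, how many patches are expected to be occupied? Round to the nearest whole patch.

101

p* = 1 − e/c = 1 − 0.24/0.41 = 0.4146.
Expected occupied patches = N × p* = 243 × 0.4146 = 100.76 ≈ 101.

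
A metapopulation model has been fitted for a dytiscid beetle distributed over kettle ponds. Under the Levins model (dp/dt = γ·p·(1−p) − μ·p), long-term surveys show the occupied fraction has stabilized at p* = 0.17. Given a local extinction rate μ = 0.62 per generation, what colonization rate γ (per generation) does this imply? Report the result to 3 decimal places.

At equilibrium γ(1−p*) = μ, so γ = μ/(1−p*).
γ = 0.62/(1 − 0.17) = 0.62/0.8300 = 0.7470.

0.747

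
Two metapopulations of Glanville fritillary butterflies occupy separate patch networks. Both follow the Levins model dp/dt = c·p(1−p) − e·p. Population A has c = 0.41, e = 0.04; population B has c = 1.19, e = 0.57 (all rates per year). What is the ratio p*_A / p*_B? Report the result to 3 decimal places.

A: p*_A = 1 − 0.04/0.41 = 0.9024.
B: p*_B = 1 − 0.57/1.19 = 0.5210.
p*_A / p*_B = 0.9024/0.5210 = 1.7321.

1.732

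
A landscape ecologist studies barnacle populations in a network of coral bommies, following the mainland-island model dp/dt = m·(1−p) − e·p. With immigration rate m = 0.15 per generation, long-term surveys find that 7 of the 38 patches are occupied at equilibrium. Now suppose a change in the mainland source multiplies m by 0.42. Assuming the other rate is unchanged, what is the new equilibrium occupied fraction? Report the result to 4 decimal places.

0.0866

Observed p* = 7/38 = 0.18421.
Balance m(1−p*) = e·p* gives e = m(1−p*)/p* = 0.15×0.81579/0.18421 = 0.66429.
New p* = m/(m+e) = 0.06300/(0.06300+0.66429) = 0.08662.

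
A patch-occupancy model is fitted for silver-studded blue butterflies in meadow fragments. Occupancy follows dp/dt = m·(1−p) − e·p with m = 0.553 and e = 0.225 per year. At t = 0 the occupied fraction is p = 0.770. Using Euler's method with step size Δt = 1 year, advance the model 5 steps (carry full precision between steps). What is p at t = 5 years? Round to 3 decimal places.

Update rule: p ← p + [m·(1−p) − e·p]·Δt with Δt = 1.
step 1: Δp = -0.04606, p = 0.72394
step 2: Δp = -0.01023, p = 0.71371
step 3: Δp = -0.00227, p = 0.71144
step 4: Δp = -0.00050, p = 0.71094
step 5: Δp = -0.00011, p = 0.71083

0.711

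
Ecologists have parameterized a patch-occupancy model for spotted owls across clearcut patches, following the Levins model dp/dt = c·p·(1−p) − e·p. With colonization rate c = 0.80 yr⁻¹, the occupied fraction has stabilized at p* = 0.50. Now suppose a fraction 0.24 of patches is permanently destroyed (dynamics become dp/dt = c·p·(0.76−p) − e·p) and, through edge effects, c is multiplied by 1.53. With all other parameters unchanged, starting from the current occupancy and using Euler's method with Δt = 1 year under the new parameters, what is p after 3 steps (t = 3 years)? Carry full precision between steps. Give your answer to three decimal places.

0.438

Balance c(1−p*) = e gives e = 0.80×(1 − 0.50000) = 0.40000.
Starting from p₀ = 0.50000; update p ← p + (dp/dt)·Δt with the new parameters.
step 1: Δp = -0.04088, p = 0.45912
step 2: Δp = -0.01456, p = 0.44456
step 3: Δp = -0.00618, p = 0.43838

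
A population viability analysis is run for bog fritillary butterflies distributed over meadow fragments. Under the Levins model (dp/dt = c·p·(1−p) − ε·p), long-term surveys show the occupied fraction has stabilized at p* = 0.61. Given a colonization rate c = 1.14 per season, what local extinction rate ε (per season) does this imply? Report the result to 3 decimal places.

0.445

At equilibrium c(1−p*) = ε.
ε = 1.14 × (1 − 0.61) = 1.14 × 0.3900 = 0.4446.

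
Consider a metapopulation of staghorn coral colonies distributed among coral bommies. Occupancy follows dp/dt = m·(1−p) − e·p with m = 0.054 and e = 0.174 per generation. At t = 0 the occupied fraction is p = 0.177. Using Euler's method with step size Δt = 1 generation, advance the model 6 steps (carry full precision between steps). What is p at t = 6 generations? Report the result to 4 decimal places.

0.2242

Update rule: p ← p + [m·(1−p) − e·p]·Δt with Δt = 1.
t = 1: p = 0.17700 + (+0.01364) = 0.19064
t = 2: p = 0.19064 + (+0.01053) = 0.20118
t = 3: p = 0.20118 + (+0.00813) = 0.20931
t = 4: p = 0.20931 + (+0.00628) = 0.21559
t = 5: p = 0.21559 + (+0.00485) = 0.22043
t = 6: p = 0.22043 + (+0.00374) = 0.22417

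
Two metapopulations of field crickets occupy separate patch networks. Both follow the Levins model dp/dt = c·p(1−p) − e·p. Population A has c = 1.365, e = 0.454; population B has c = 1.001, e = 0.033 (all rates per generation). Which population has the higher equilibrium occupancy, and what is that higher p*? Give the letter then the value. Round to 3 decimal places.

A: p*_A = 1 − 0.454/1.365 = 0.6674.
B: p*_B = 1 − 0.033/1.001 = 0.9670.
B is higher at 0.9670.

B, 0.967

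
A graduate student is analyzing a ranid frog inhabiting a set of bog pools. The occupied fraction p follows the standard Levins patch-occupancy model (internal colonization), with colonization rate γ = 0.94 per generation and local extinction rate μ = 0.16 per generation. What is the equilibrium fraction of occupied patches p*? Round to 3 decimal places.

Setting dp/dt = 0 and dividing through by p* gives γ·(1−p*) = μ.
So p* = 1 − μ/γ = 1 − 0.16/0.94 = 1 − 0.1702 = 0.8298.

0.830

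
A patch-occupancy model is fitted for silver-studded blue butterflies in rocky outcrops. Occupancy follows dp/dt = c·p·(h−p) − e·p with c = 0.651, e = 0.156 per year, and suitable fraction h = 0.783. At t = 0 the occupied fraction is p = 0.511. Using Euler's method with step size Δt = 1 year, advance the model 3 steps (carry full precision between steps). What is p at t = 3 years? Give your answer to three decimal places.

Update rule: p ← p + [c·p·(h−p) − e·p]·Δt with Δt = 1.
p: 0.51100 → 0.52177  (Δp = +0.01077)
p: 0.52177 → 0.52910  (Δp = +0.00734)
p: 0.52910 → 0.53402  (Δp = +0.00491)

0.534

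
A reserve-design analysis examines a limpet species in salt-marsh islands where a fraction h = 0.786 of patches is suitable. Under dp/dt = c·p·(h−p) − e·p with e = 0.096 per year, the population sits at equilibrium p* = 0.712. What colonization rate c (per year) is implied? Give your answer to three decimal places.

At equilibrium c(h−p*) = e, so c = e/(h−p*).
c = 0.096/(0.786 − 0.712) = 0.096/0.0740 = 1.2973.

1.297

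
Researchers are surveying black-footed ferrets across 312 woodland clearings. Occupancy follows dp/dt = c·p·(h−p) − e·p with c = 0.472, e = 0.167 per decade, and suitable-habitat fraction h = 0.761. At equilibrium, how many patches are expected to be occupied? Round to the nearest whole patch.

127

p* = h − e/c = 0.761 − 0.3538 = 0.4072.
Expected occupied patches = N × p* = 312 × 0.4072 = 127.04 ≈ 127.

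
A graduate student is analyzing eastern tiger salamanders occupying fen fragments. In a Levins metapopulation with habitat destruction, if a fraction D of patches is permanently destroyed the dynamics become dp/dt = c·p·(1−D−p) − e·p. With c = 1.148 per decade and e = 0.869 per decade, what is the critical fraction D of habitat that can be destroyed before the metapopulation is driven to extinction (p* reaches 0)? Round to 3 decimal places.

0.243

The nontrivial equilibrium is p* = (1−D) − e/c; extinction occurs when this hits zero.
So D_crit = 1 − e/c = 1 − 0.869/1.148 = 1 − 0.7570 = 0.2430.
Note this equals the original equilibrium occupancy — the Levins extinction-debt result.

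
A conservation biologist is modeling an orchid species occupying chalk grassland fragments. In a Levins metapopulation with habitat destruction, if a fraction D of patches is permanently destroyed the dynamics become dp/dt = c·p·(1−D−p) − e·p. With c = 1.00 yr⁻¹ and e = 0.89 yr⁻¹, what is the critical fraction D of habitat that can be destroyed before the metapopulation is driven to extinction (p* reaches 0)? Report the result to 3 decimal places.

The nontrivial equilibrium is p* = (1−D) − e/c; extinction occurs when this hits zero.
So D_crit = 1 − e/c = 1 − 0.89/1.00 = 1 − 0.8900 = 0.1100.
This equals the undisturbed p*, a classic result of Lande's extension.

0.110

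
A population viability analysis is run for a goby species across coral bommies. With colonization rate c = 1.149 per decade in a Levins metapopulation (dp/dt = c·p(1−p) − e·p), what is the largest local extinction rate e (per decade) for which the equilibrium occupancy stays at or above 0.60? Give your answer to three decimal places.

1 − e/c ≥ 0.60 ⇒ e ≤ c(1 − 0.60) = 1.149 × 0.4000.
e_max = 0.4596.

0.460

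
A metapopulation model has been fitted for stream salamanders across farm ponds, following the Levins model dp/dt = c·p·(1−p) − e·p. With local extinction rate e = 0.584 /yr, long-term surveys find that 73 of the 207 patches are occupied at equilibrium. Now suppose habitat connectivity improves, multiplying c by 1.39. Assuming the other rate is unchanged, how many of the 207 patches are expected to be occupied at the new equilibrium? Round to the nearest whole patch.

111

Observed p* = 73/207 = 0.35266.
Balance c(1−p*) = e gives c = e/(1 − 0.35266) = 0.584/0.64734 = 0.90215.
New p* = 1 − e/c = 1 − 0.58400/1.25399 = 0.53429.
Expected occupied = 207 × 0.53429 = 110.60 ≈ 111.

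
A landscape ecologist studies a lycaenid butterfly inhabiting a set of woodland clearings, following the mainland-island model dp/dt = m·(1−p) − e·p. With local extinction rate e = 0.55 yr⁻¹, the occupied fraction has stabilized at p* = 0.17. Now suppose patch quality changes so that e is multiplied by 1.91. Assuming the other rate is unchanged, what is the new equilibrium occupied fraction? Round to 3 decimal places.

0.097

Balance m(1−p*) = e·p* gives m = e·p*/(1−p*) = 0.55×0.17000/0.83000 = 0.11265.
New p* = m/(m+e) = 0.11265/(0.11265+1.05050) = 0.09685.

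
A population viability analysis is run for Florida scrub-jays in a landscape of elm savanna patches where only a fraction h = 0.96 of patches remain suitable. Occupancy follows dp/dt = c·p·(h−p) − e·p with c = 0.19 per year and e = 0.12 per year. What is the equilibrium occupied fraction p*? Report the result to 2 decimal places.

0.33

Setting dp/dt = 0 and dividing by p* gives c·(h−p*) = e.
So p* = h − e/c = 0.96 − 0.12/0.19 = 0.96 − 0.6316 = 0.3284.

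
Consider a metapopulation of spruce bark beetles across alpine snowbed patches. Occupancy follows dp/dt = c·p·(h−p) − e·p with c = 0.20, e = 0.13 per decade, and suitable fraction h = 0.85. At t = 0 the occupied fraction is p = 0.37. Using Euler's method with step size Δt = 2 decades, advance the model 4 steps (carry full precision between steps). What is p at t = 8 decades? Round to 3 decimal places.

0.295

Update rule: p ← p + [c·p·(h−p) − e·p]·Δt with Δt = 2.
t = 2: p = 0.37000 + (-0.02516) = 0.34484
t = 4: p = 0.34484 + (-0.01998) = 0.32486
t = 6: p = 0.32486 + (-0.01623) = 0.30864
t = 8: p = 0.30864 + (-0.01341) = 0.29522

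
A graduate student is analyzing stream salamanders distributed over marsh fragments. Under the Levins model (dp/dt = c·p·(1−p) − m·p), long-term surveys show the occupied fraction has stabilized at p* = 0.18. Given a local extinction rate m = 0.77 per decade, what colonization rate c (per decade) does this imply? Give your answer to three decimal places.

0.939

At equilibrium c(1−p*) = m, so c = m/(1−p*).
c = 0.77/(1 − 0.18) = 0.77/0.8200 = 0.9390.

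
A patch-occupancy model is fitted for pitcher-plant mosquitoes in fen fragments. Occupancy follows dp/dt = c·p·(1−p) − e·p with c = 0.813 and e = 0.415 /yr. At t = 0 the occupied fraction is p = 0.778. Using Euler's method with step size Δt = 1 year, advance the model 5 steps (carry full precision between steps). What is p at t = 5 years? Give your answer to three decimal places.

Update rule: p ← p + [c·p·(1−p) − e·p]·Δt with Δt = 1.
  1  |  dp/dt·Δt = -0.182452  |  p_1 = 0.595548
  2  |  dp/dt·Δt = -0.051325  |  p_2 = 0.544223
  3  |  dp/dt·Δt = -0.024193  |  p_3 = 0.520031
  4  |  dp/dt·Δt = -0.012889  |  p_4 = 0.507142
  5  |  dp/dt·Δt = -0.007255  |  p_5 = 0.499886

0.500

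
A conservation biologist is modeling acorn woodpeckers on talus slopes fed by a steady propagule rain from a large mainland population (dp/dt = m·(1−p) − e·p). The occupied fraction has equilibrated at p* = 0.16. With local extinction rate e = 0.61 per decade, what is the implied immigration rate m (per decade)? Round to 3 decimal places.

0.116

At equilibrium m(1−p*) = e·p*, so m = e·p*/(1−p*).
m = 0.61 × 0.16 / 0.8400 = 0.0976/0.8400 = 0.1162.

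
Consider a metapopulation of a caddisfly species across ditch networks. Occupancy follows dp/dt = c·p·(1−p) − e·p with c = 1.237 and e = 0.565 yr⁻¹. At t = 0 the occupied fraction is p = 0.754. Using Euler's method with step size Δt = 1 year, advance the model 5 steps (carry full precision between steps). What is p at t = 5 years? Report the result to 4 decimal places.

Update rule: p ← p + [c·p·(1−p) − e·p]·Δt with Δt = 1.
  1  |  dp/dt·Δt = -0.196566  |  p_1 = 0.557434
  2  |  dp/dt·Δt = -0.009780  |  p_2 = 0.547653
  3  |  dp/dt·Δt = -0.002983  |  p_3 = 0.544670
  4  |  dp/dt·Δt = -0.000957  |  p_4 = 0.543713
  5  |  dp/dt·Δt = -0.000312  |  p_5 = 0.543402

0.5434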